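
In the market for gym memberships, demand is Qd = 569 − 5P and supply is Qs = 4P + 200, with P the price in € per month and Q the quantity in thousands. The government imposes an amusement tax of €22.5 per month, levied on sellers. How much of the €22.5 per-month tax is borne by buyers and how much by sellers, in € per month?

Buyers bear €10 per month; sellers bear €12.5 per month.

Without the tax, 569 − 5P = 4P + 200 gives 9P = 369, so P* = €41 and Q* = 364.
With the tax collected from sellers, supply shifts: Qs = 4(P − 22.5) + 200.
Solving gives Q = 314 with buyers paying €51 and sellers receiving €28.5 (the €22.5 wedge).
Burden on buyers: €10; on sellers: €12.5. (They sum to €22.5.)
The less price-elastic side of the market bears the larger share of a per-unit tax.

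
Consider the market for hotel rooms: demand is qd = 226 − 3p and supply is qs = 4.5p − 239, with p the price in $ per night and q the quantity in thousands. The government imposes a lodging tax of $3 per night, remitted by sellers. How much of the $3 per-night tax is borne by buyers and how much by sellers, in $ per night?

Buyers bear $1.8 per night; sellers bear $1.2 per night.

Without the tax, 226 − 3p = 4.5p − 239 gives 7.5p = 465, so p* = $62 and q* = 40.
With the tax collected from sellers, supply shifts: qs = 4.5(p − 3) − 239.
New equilibrium: buyers pay $63.8, sellers receive $60.8, q = 34.6. (Wedge: pb − ps = 3.)
Burden on buyers: $1.8; on sellers: $1.2. (They sum to $3.)
The less price-elastic side of the market bears the larger share of a per-unit tax.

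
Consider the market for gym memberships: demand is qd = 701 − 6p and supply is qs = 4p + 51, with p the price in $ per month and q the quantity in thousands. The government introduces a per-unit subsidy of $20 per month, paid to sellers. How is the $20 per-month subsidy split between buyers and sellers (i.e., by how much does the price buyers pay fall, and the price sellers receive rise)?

Buyers gain $8 per month; sellers gain $12 per month.

Before the subsidy: set 701 − 6p = 4p + 51 → p* = $65, q* = 311.
With a per-unit subsidy paid to sellers, each receives p + 20 per unit sold, so supply becomes qs = 4(p + 20) + 51.
Solving gives q = 359 with buyers paying $57 and sellers receiving $77 (the $20 wedge).
Gain to buyers: $8; to sellers: $12. (They sum to $20.)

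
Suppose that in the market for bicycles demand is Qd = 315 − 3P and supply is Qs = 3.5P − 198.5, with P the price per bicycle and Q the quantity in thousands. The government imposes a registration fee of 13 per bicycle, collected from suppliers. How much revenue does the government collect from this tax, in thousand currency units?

Tax revenue = 741 thousand.

Without the tax, 315 − 3P = 3.5P − 198.5 gives 6.5P = 513.5, so P* = 79 and Q* = 78.
With the tax collected from suppliers, supply shifts: Qs = 3.5(P − 13) − 198.5.
New equilibrium: buyers pay 86, suppliers receive 73, Q = 57. (Wedge: Pb − Ps = 13.)
Revenue = t · Q = 13 · 57 = 741.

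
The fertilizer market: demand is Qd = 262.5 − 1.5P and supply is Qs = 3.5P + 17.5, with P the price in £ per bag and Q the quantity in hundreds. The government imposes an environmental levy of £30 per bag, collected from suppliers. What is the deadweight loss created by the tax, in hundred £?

Without the tax, 262.5 − 1.5P = 3.5P + 17.5 gives 5P = 245, so P* = £49 and Q* = 189.
With the tax collected from suppliers, supply shifts: Qs = 3.5(P − 30) + 17.5.
Solving gives Q = 157.5 with consumers paying £70 and suppliers receiving £40 (the £30 wedge).
Quantity falls by |ΔQ| = |189 − 157.5| = 31.5.
DWL = ½ · t · |ΔQ| = ½ · 30 · 31.5 = £472.5.

Deadweight loss = £472.5 hundred.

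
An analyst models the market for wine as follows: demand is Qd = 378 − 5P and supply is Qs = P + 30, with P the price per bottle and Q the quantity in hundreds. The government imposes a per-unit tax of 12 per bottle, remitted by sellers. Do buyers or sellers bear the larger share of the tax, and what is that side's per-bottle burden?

Sellers bear the larger share: 10 per bottle.

Without the tax, 378 − 5P = P + 30 gives 6P = 348, so P* = 58 and Q* = 88.
With the tax collected from sellers, supply shifts: Qs = (P − 12) + 30.
New equilibrium: buyers pay 60, sellers receive 48, Q = 78. (Wedge: Pb − Ps = 12.)
Per-bottle burden: buyers 2, sellers 10.
Sellers take the larger share because supply is less price-elastic here (demand slope 5 vs supply slope 1).
The less price-elastic side of the market bears the larger share of a per-unit tax.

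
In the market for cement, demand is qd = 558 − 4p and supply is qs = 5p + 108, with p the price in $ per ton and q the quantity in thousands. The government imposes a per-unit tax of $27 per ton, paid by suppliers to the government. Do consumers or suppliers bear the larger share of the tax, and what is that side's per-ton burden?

Consumers bear the larger share: $15 per ton.

Without the tax, 558 − 4p = 5p + 108 gives 9p = 450, so p* = $50 and q* = 358.
With the tax collected from suppliers, supply shifts: qs = 5(p − 27) + 108.
Solving gives q = 298 with consumers paying $65 and suppliers receiving $38 (the $27 wedge).
Per-ton burden: consumers $15, suppliers $12.
Consumers take the larger share because demand is less price-elastic here (demand slope 4 vs supply slope 5).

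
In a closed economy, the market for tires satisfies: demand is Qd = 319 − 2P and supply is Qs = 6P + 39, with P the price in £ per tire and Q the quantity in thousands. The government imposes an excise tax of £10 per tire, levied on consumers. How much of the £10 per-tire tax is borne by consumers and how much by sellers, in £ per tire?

Before the tax: set 319 − 2P = 6P + 39 → P* = £35, Q* = 249.
With the tax collected from consumers, demand (in seller-price terms) shifts: Qd = 319 − 2(P + 10).
Solving gives Q = 234 with consumers paying £42.5 and sellers receiving £32.5 (the £10 wedge).
Burden on consumers: £7.5; on sellers: £2.5. (They sum to £10.)
The less price-elastic side of the market bears the larger share of a per-unit tax.

Consumers bear £7.5 per tire; sellers bear £2.5 per tire.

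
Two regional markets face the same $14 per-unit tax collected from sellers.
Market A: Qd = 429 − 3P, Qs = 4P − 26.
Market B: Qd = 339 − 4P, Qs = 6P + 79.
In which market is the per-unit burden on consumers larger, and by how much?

Market A: pre-tax P* = $65, Q* = 234; post-tax Q = 210; per-unit burden on consumers = $8.
Market B: pre-tax P* = $26, Q* = 235; post-tax Q = 201.4; per-unit burden on consumers = $8.4.
Difference: $8 vs $8.4 → market B is larger by $0.4.

Market B, by $0.4.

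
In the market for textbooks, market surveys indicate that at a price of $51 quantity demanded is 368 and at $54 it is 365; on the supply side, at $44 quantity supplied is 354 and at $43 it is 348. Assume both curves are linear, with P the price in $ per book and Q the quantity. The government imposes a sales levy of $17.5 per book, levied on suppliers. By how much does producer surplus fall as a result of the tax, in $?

Producer surplus falls by $911.25.

Demand slope: (365 − 368)/(54 − 51) = -1, so Qd = 419 − P.
Supply slope: (348 − 354)/(43 − 44) = 6, so Qs = 6P + 90.
Before the tax: set 419 − P = 6P + 90 → P* = $47, Q* = 372.
With the tax collected from suppliers, supply shifts: Qs = 6(P − 17.5) + 90.
Solving gives Q = 357 with consumers paying $62 and suppliers receiving $44.5 (the $17.5 wedge).
ΔPS is the trapezoid between Q = 357 and Q = 372 of height $2.5: ½ · (372 + 357) · 2.5 = $911.25.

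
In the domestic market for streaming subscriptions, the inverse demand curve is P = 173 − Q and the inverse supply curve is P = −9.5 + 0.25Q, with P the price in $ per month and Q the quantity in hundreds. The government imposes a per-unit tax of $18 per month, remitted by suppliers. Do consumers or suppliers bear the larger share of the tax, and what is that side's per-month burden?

Rewrite in direct form: Qd = 173 − P and Qs = 4P + 38.
Before the tax: set 173 − P = 4P + 38 → P* = $27, Q* = 146.
With the tax collected from suppliers, supply shifts: Qs = 4(P − 18) + 38.
Solving gives Q = 131.6 with consumers paying $41.4 and suppliers receiving $23.4 (the $18 wedge).
Per-month burden: consumers $14.4, suppliers $3.6.
Consumers take the larger share because demand is less price-elastic here (demand slope 1 vs supply slope 4).
The less price-elastic side of the market bears the larger share of a per-unit tax.

Consumers bear the larger share: $14.4 per month.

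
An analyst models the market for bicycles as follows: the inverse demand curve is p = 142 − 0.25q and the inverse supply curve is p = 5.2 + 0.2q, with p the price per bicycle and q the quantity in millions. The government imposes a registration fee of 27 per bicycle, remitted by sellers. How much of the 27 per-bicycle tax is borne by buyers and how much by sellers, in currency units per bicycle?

Buyers bear 15 per bicycle; sellers bear 12 per bicycle.

Rewrite in direct form: qd = 568 − 4p and qs = 5p − 26.
Before the tax: set 568 − 4p = 5p − 26 → p* = 66, q* = 304.
With the tax collected from sellers, supply shifts: qs = 5(p − 27) − 26.
Solving gives q = 244 with buyers paying 81 and sellers receiving 54 (the 27 wedge).
Burden on buyers: 15; on sellers: 12. (They sum to 27.)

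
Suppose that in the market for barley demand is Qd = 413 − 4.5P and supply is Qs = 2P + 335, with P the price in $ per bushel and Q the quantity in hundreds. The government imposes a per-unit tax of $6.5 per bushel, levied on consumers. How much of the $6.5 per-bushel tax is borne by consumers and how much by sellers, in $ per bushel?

Before the tax: set 413 − 4.5P = 2P + 335 → P* = $12, Q* = 359.
With the tax collected from consumers, demand (in seller-price terms) shifts: Qd = 413 − 4.5(P + 6.5).
New equilibrium: consumers pay $14, sellers receive $7.5, Q = 350. (Wedge: Pb − Ps = 6.5.)
Burden on consumers: $2; on sellers: $4.5. (They sum to $6.5.)
The less price-elastic side of the market bears the larger share of a per-unit tax.

Consumers bear $2 per bushel; sellers bear $4.5 per bushel.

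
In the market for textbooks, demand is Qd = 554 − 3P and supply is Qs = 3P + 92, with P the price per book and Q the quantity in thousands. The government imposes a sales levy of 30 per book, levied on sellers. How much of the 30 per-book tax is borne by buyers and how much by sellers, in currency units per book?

Buyers bear 15 per book; sellers bear 15 per book.

Without the tax, 554 − 3P = 3P + 92 gives 6P = 462, so P* = 77 and Q* = 323.
With the tax collected from sellers, supply shifts: Qs = 3(P − 30) + 92.
New equilibrium: buyers pay 92, sellers receive 62, Q = 278. (Wedge: Pb − Ps = 30.)
Burden on buyers: 15; on sellers: 15. (They sum to 30.)
The less price-elastic side of the market bears the larger share of a per-unit tax.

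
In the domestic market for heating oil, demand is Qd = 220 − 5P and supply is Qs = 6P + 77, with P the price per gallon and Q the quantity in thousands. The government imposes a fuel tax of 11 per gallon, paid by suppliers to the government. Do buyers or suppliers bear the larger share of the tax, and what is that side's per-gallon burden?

Buyers bear the larger share: 6 per gallon.

Before the tax: set 220 − 5P = 6P + 77 → P* = 13, Q* = 155.
With the tax collected from suppliers, supply shifts: Qs = 6(P − 11) + 77.
New equilibrium: buyers pay 19, suppliers receive 8, Q = 125. (Wedge: Pb − Ps = 11.)
Per-gallon burden: buyers 6, suppliers 5.
Buyers take the larger share because demand is less price-elastic here (demand slope 5 vs supply slope 6).
The less price-elastic side of the market bears the larger share of a per-unit tax.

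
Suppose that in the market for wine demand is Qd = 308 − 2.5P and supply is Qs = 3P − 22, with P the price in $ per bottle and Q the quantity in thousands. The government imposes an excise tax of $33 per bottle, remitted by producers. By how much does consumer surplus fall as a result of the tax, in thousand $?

Without the tax, 308 − 2.5P = 3P − 22 gives 5.5P = 330, so P* = $60 and Q* = 158.
With the tax collected from producers, supply shifts: Qs = 3(P − 33) − 22.
New equilibrium: consumers pay $78, producers receive $45, Q = 113. (Wedge: Pb − Ps = 33.)
ΔCS is the trapezoid between Q = 113 and Q = 158 of height $18: ½ · (158 + 113) · 18 = $2439.

Consumer surplus falls by $2439 thousand.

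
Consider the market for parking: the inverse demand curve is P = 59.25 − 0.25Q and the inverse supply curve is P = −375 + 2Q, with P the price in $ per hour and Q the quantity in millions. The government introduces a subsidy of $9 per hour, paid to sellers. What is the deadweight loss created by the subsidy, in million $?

Deadweight loss = $18 million.

Inverting to Q(P) form: Qd = 237 − 4P; Qs = 0.5P + 187.5.
Without the subsidy, 237 − 4P = 0.5P + 187.5 gives 4.5P = 49.5, so P* = $11 and Q* = 193.
With a per-unit subsidy paid to sellers, each receives P + 9 per unit sold, so supply becomes Qs = 0.5(P + 9) + 187.5.
Solving gives Q = 197 with consumers paying $10 and sellers receiving $19 (the $9 wedge).
Quantity rises by |ΔQ| = |193 − 197| = 4.
DWL = ½ · t · |ΔQ| = ½ · 9 · 4 = $18.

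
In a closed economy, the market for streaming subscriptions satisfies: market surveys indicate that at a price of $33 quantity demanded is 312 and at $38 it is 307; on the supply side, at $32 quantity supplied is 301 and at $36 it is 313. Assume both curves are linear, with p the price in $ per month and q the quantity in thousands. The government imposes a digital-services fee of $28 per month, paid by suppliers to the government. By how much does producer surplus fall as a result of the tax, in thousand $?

Producer surplus falls by $2096.5 thousand.

Demand slope: (307 − 312)/(38 − 33) = -1, so qd = 345 − p.
Supply slope: (313 − 301)/(36 − 32) = 3, so qs = 3p + 205.
Before the tax: set 345 − p = 3p + 205 → p* = $35, q* = 310.
With the tax collected from suppliers, supply shifts: qs = 3(p − 28) + 205.
New equilibrium: consumers pay $56, suppliers receive $28, q = 289. (Wedge: pb − ps = 28.)
ΔPS is the trapezoid between Q = 289 and Q = 310 of height $7: ½ · (310 + 289) · 7 = $2096.5.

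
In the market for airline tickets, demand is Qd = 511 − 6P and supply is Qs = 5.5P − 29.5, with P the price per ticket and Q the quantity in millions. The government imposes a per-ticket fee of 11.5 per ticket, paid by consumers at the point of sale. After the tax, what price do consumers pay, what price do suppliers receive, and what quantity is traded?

Consumers pay 52.5; suppliers receive 41; quantity = 196.

Without the tax, 511 − 6P = 5.5P − 29.5 gives 11.5P = 540.5, so P* = 47 and Q* = 229.
With the tax collected from consumers, demand (in seller-price terms) shifts: Qd = 511 − 6(P + 11.5).
Solving gives Q = 196 with consumers paying 52.5 and suppliers receiving 41 (the 11.5 wedge).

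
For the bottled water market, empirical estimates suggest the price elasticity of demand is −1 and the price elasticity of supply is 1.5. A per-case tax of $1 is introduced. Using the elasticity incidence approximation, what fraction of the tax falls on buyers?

Buyers' share ≈ 0.6.

Incidence ratio: buyers' share ≈ εs / (εs + |εd|) = 1.5 / (1.5 + 1) = 0.6.
Supply is the more elastic side, so buyers bear the larger share.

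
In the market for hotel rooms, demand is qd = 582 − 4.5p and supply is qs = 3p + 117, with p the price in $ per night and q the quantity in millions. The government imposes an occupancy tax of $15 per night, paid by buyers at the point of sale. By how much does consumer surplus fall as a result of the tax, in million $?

Consumer surplus falls by $1737 million.

Before the tax: set 582 − 4.5p = 3p + 117 → p* = $62, q* = 303.
With the tax collected from buyers, demand (in seller-price terms) shifts: qd = 582 − 4.5(p + 15).
Solving gives q = 276 with buyers paying $68 and producers receiving $53 (the $15 wedge).
ΔCS is the trapezoid between Q = 276 and Q = 303 of height $6: ½ · (303 + 276) · 6 = $1737.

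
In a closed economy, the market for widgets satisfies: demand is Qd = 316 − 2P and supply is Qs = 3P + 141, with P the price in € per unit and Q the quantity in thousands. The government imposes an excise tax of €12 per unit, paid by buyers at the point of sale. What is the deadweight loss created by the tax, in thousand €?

Without the tax, 316 − 2P = 3P + 141 gives 5P = 175, so P* = €35 and Q* = 246.
With the tax collected from buyers, demand (in seller-price terms) shifts: Qd = 316 − 2(P + 12).
New equilibrium: buyers pay €42.2, producers receive €30.2, Q = 231.6. (Wedge: Pb − Ps = 12.)
Quantity falls by |ΔQ| = |246 − 231.6| = 14.4.
DWL = ½ · t · |ΔQ| = ½ · 12 · 14.4 = €86.4.

Deadweight loss = €86.4 thousand.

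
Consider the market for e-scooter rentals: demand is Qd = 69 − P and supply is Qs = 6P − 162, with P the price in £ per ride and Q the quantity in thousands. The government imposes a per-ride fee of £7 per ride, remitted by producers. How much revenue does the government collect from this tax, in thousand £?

Tax revenue = £210 thousand.

Before the tax: set 69 − P = 6P − 162 → P* = £33, Q* = 36.
With the tax collected from producers, supply shifts: Qs = 6(P − 7) − 162.
Solving gives Q = 30 with buyers paying £39 and producers receiving £32 (the £7 wedge).
Revenue = t · Q = 7 · 30 = £210.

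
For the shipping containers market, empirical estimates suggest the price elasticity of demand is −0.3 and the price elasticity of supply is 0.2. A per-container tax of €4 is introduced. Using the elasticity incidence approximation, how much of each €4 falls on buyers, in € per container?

Incidence ratio: buyers' share ≈ εs / (εs + |εd|) = 0.2 / (0.2 + 0.3) = 0.4.
So buyers bear ≈ 0.4 × €4 = €1.6; producers bear €2.4.

Buyers bear ≈ €1.6 per container.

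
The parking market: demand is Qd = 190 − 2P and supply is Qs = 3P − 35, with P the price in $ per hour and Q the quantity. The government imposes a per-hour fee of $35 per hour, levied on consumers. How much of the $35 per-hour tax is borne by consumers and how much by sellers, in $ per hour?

Consumers bear $21 per hour; sellers bear $14 per hour.

Before the tax: set 190 − 2P = 3P − 35 → P* = $45, Q* = 100.
With the tax collected from consumers, demand (in seller-price terms) shifts: Qd = 190 − 2(P + 35).
New equilibrium: consumers pay $66, sellers receive $31, Q = 58. (Wedge: Pb − Ps = 35.)
Burden on consumers: $21; on sellers: $14. (They sum to $35.)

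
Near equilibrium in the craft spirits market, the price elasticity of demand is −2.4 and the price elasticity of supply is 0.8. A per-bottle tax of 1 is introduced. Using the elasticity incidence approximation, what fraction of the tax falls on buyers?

Incidence ratio: buyers' share ≈ εs / (εs + |εd|) = 0.8 / (0.8 + 2.4) = 0.25.
Supply is the less elastic side, so buyers bear the smaller share.

Buyers' share ≈ 0.25.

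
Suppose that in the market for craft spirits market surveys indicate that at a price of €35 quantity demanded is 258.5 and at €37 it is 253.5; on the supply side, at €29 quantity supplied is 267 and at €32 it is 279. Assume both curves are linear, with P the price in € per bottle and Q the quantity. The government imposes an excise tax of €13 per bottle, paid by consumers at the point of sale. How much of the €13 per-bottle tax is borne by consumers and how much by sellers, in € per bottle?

Demand slope: (253.5 − 258.5)/(37 − 35) = -2.5, so Qd = 346 − 2.5P.
Supply slope: (279 − 267)/(32 − 29) = 4, so Qs = 4P + 151.
Before the tax: set 346 − 2.5P = 4P + 151 → P* = €30, Q* = 271.
With the tax collected from consumers, demand (in seller-price terms) shifts: Qd = 346 − 2.5(P + 13).
New equilibrium: consumers pay €38, sellers receive €25, Q = 251. (Wedge: Pb − Ps = 13.)
Burden on consumers: €8; on sellers: €5. (They sum to €13.)

Consumers bear €8 per bottle; sellers bear €5 per bottle.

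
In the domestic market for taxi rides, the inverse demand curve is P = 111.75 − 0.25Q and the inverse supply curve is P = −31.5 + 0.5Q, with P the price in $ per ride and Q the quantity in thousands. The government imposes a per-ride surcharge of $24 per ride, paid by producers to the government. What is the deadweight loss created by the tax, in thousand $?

Deadweight loss = $384 thousand.

Rewrite in direct form: Qd = 447 − 4P and Qs = 2P + 63.
Without the tax, 447 − 4P = 2P + 63 gives 6P = 384, so P* = $64 and Q* = 191.
With the tax collected from producers, supply shifts: Qs = 2(P − 24) + 63.
New equilibrium: buyers pay $72, producers receive $48, Q = 159. (Wedge: Pb − Ps = 24.)
Quantity falls by |ΔQ| = |191 − 159| = 32.
DWL = ½ · t · |ΔQ| = ½ · 24 · 32 = $384.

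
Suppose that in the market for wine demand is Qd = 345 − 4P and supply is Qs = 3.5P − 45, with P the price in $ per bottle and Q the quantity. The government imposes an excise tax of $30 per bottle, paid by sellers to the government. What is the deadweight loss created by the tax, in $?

Before the tax: set 345 − 4P = 3.5P − 45 → P* = $52, Q* = 137.
With the tax collected from sellers, supply shifts: Qs = 3.5(P − 30) − 45.
New equilibrium: consumers pay $66, sellers receive $36, Q = 81. (Wedge: Pb − Ps = 30.)
Quantity falls by |ΔQ| = |137 − 81| = 56.
DWL = ½ · t · |ΔQ| = ½ · 30 · 56 = $840.

Deadweight loss = $840.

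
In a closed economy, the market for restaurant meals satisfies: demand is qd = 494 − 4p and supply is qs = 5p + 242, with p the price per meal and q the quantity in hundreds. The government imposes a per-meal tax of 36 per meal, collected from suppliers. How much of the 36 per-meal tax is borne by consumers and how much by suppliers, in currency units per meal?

Without the tax, 494 − 4p = 5p + 242 gives 9p = 252, so p* = 28 and q* = 382.
With the tax collected from suppliers, supply shifts: qs = 5(p − 36) + 242.
Solving gives q = 302 with consumers paying 48 and suppliers receiving 12 (the 36 wedge).
Burden on consumers: 20; on suppliers: 16. (They sum to 36.)
The less price-elastic side of the market bears the larger share of a per-unit tax.

Consumers bear 20 per meal; suppliers bear 16 per meal.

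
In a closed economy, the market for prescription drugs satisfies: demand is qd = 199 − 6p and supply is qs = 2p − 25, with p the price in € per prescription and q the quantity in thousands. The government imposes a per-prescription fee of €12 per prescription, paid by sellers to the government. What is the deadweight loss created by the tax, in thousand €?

Without the tax, 199 − 6p = 2p − 25 gives 8p = 224, so p* = €28 and q* = 31.
With the tax collected from sellers, supply shifts: qs = 2(p − 12) − 25.
Solving gives q = 13 with buyers paying €31 and sellers receiving €19 (the €12 wedge).
Quantity falls by |ΔQ| = |31 − 13| = 18.
DWL = ½ · t · |ΔQ| = ½ · 12 · 18 = €108.

Deadweight loss = €108 thousand.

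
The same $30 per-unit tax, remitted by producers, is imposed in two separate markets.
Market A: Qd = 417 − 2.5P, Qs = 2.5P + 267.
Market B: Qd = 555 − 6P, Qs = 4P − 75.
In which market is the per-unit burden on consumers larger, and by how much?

Market A, by $3.

Market A: pre-tax P* = $30, Q* = 342; post-tax Q = 304.5; per-unit burden on consumers = $15.
Market B: pre-tax P* = $63, Q* = 177; post-tax Q = 105; per-unit burden on consumers = $12.
Difference: $15 vs $12 → market A is larger by $3.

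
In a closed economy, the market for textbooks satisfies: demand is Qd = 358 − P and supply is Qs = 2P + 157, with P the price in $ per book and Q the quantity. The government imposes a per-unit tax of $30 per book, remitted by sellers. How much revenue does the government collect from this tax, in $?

Before the tax: set 358 − P = 2P + 157 → P* = $67, Q* = 291.
With the tax collected from sellers, supply shifts: Qs = 2(P − 30) + 157.
Solving gives Q = 271 with buyers paying $87 and sellers receiving $57 (the $30 wedge).
Revenue = t · Q = 30 · 271 = $8130.

Tax revenue = $8130.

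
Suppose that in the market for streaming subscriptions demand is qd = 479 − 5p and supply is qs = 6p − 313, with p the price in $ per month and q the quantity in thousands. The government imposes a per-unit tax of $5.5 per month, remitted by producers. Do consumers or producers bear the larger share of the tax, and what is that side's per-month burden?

Consumers bear the larger share: $3 per month.

Without the tax, 479 − 5p = 6p − 313 gives 11p = 792, so p* = $72 and q* = 119.
With the tax collected from producers, supply shifts: qs = 6(p − 5.5) − 313.
Solving gives q = 104 with consumers paying $75 and producers receiving $69.5 (the $5.5 wedge).
Per-month burden: consumers $3, producers $2.5.
Consumers take the larger share because demand is less price-elastic here (demand slope 5 vs supply slope 6).
The less price-elastic side of the market bears the larger share of a per-unit tax.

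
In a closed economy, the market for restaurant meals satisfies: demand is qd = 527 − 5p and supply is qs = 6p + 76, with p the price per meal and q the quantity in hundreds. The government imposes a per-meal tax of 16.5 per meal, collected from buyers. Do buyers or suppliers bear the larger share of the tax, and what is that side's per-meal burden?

Buyers bear the larger share: 9 per meal.

Before the tax: set 527 − 5p = 6p + 76 → p* = 41, q* = 322.
With the tax collected from buyers, demand (in seller-price terms) shifts: qd = 527 − 5(p + 16.5).
New equilibrium: buyers pay 50, suppliers receive 33.5, q = 277. (Wedge: pb − ps = 16.5.)
Per-meal burden: buyers 9, suppliers 7.5.
Buyers take the larger share because demand is less price-elastic here (demand slope 5 vs supply slope 6).
The less price-elastic side of the market bears the larger share of a per-unit tax.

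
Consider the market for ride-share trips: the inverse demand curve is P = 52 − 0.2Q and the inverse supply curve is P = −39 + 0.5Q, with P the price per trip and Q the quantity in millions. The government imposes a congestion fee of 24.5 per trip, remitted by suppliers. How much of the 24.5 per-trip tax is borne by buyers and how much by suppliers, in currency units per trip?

Buyers bear 7 per trip; suppliers bear 17.5 per trip.

Inverting to Q(P) form: Qd = 260 − 5P; Qs = 2P + 78.
Before the tax: set 260 − 5P = 2P + 78 → P* = 26, Q* = 130.
With the tax collected from suppliers, supply shifts: Qs = 2(P − 24.5) + 78.
Solving gives Q = 95 with buyers paying 33 and suppliers receiving 8.5 (the 24.5 wedge).
Burden on buyers: 7; on suppliers: 17.5. (They sum to 24.5.)
The less price-elastic side of the market bears the larger share of a per-unit tax.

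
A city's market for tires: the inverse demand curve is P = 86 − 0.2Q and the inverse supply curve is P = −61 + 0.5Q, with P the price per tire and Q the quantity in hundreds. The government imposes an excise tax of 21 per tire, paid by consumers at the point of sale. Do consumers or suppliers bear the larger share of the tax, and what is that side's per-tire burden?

Rewrite in direct form: Qd = 430 − 5P and Qs = 2P + 122.
Before the tax: set 430 − 5P = 2P + 122 → P* = 44, Q* = 210.
With the tax collected from consumers, demand (in seller-price terms) shifts: Qd = 430 − 5(P + 21).
Solving gives Q = 180 with consumers paying 50 and suppliers receiving 29 (the 21 wedge).
Per-tire burden: consumers 6, suppliers 15.
Suppliers take the larger share because supply is less price-elastic here (demand slope 5 vs supply slope 2).
The less price-elastic side of the market bears the larger share of a per-unit tax.

Suppliers bear the larger share: 15 per tire.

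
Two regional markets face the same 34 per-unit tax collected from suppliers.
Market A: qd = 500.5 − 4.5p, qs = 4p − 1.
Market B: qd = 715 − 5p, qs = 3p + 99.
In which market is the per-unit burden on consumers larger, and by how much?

Market A: pre-tax p* = 59, q* = 235; post-tax q = 163; per-unit burden on consumers = 16.
Market B: pre-tax p* = 77, q* = 330; post-tax q = 266.25; per-unit burden on consumers = 12.75.
Difference: 16 vs 12.75 → market A is larger by 3.25.

Market A, by 3.25.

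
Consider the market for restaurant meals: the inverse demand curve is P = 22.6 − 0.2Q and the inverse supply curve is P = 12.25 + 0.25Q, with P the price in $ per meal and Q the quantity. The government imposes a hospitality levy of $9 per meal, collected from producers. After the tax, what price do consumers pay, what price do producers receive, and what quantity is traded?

Inverting to Q(P) form: Qd = 113 − 5P; Qs = 4P − 49.
Without the tax, 113 − 5P = 4P − 49 gives 9P = 162, so P* = $18 and Q* = 23.
With the tax collected from producers, supply shifts: Qs = 4(P − 9) − 49.
Solving gives Q = 3 with consumers paying $22 and producers receiving $13 (the $9 wedge).

Consumers pay $22; producers receive $13; quantity = 3.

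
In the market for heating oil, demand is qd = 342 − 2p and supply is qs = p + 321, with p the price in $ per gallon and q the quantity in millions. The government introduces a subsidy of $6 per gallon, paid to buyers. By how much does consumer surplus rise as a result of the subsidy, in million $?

Without the subsidy, 342 − 2p = p + 321 gives 3p = 21, so p* = $7 and q* = 328.
With a per-unit subsidy paid to buyers, each effectively pays p − 6, so demand becomes qd = 342 − 2(p − 6).
New equilibrium: buyers pay $5, producers receive $11, q = 332. (Wedge: pb − ps = −6.)
ΔCS is the trapezoid between Q = 332 and Q = 328 of height $2: ½ · (328 + 332) · 2 = $660.

Consumer surplus rises by $660 million.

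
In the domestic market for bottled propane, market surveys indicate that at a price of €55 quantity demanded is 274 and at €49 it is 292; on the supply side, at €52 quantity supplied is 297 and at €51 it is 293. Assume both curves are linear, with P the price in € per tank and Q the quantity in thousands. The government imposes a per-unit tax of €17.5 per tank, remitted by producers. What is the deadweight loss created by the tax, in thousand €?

Demand slope: (292 − 274)/(49 − 55) = -3, so Qd = 439 − 3P.
Supply slope: (293 − 297)/(51 − 52) = 4, so Qs = 4P + 89.
Before the tax: set 439 − 3P = 4P + 89 → P* = €50, Q* = 289.
With the tax collected from producers, supply shifts: Qs = 4(P − 17.5) + 89.
Solving gives Q = 259 with consumers paying €60 and producers receiving €42.5 (the €17.5 wedge).
Quantity falls by |ΔQ| = |289 − 259| = 30.
DWL = ½ · t · |ΔQ| = ½ · 17.5 · 30 = €262.5.

Deadweight loss = €262.5 thousand.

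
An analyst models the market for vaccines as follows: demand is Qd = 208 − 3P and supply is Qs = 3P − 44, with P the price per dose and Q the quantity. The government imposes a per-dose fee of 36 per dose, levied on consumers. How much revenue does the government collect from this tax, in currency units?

Tax revenue = 1008.

Before the tax: set 208 − 3P = 3P − 44 → P* = 42, Q* = 82.
With the tax collected from consumers, demand (in seller-price terms) shifts: Qd = 208 − 3(P + 36).
New equilibrium: consumers pay 60, suppliers receive 24, Q = 28. (Wedge: Pb − Ps = 36.)
Revenue = t · Q = 36 · 28 = 1008.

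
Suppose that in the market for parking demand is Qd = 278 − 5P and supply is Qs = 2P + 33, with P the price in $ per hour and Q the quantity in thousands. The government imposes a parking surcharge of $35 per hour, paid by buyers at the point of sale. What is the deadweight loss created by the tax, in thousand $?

Without the tax, 278 − 5P = 2P + 33 gives 7P = 245, so P* = $35 and Q* = 103.
With the tax collected from buyers, demand (in seller-price terms) shifts: Qd = 278 − 5(P + 35).
Solving gives Q = 53 with buyers paying $45 and sellers receiving $10 (the $35 wedge).
Quantity falls by |ΔQ| = |103 − 53| = 50.
DWL = ½ · t · |ΔQ| = ½ · 35 · 50 = $875.

Deadweight loss = $875 thousand.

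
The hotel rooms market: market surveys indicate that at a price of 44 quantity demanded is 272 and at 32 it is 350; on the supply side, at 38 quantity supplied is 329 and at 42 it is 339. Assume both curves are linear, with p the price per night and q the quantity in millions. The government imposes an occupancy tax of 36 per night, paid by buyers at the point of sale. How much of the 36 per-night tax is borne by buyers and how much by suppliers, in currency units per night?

Buyers bear 10 per night; suppliers bear 26 per night.

Demand slope: (350 − 272)/(32 − 44) = -6.5, so qd = 558 − 6.5p.
Supply slope: (339 − 329)/(42 − 38) = 2.5, so qs = 2.5p + 234.
Before the tax: set 558 − 6.5p = 2.5p + 234 → p* = 36, q* = 324.
With the tax collected from buyers, demand (in seller-price terms) shifts: qd = 558 − 6.5(p + 36).
Solving gives q = 259 with buyers paying 46 and suppliers receiving 10 (the 36 wedge).
Burden on buyers: 10; on suppliers: 26. (They sum to 36.)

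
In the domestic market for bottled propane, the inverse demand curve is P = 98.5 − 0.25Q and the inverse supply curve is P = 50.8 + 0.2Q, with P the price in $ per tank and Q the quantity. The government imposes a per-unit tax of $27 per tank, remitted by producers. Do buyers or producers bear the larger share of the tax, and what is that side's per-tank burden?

Buyers bear the larger share: $15 per tank.

Inverting to Q(P) form: Qd = 394 − 4P; Qs = 5P − 254.
Before the tax: set 394 − 4P = 5P − 254 → P* = $72, Q* = 106.
With the tax collected from producers, supply shifts: Qs = 5(P − 27) − 254.
Solving gives Q = 46 with buyers paying $87 and producers receiving $60 (the $27 wedge).
Per-tank burden: buyers $15, producers $12.
Buyers take the larger share because demand is less price-elastic here (demand slope 4 vs supply slope 5).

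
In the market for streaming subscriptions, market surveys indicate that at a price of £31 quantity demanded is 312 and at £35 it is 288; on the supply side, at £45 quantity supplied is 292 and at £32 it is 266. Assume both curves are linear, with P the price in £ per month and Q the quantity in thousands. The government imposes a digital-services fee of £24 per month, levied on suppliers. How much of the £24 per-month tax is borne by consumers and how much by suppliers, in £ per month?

Consumers bear £6 per month; suppliers bear £18 per month.

Demand slope: (288 − 312)/(35 − 31) = -6, so Qd = 498 − 6P.
Supply slope: (266 − 292)/(32 − 45) = 2, so Qs = 2P + 202.
Before the tax: set 498 − 6P = 2P + 202 → P* = £37, Q* = 276.
With the tax collected from suppliers, supply shifts: Qs = 2(P − 24) + 202.
New equilibrium: consumers pay £43, suppliers receive £19, Q = 240. (Wedge: Pb − Ps = 24.)
Burden on consumers: £6; on suppliers: £18. (They sum to £24.)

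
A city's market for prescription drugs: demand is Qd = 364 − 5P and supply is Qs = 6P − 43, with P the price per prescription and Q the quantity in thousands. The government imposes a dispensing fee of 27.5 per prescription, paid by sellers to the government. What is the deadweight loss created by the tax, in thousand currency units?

Deadweight loss = 1031.25 thousand.

Before the tax: set 364 − 5P = 6P − 43 → P* = 37, Q* = 179.
With the tax collected from sellers, supply shifts: Qs = 6(P − 27.5) − 43.
New equilibrium: consumers pay 52, sellers receive 24.5, Q = 104. (Wedge: Pb − Ps = 27.5.)
Quantity falls by |ΔQ| = |179 − 104| = 75.
DWL = ½ · t · |ΔQ| = ½ · 27.5 · 75 = 1031.25.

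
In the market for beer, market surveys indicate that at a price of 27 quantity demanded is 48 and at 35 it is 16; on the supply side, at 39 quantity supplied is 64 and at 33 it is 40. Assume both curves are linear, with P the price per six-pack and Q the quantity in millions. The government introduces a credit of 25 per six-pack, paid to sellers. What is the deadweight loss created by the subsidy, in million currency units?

Demand slope: (16 − 48)/(35 − 27) = -4, so Qd = 156 − 4P.
Supply slope: (40 − 64)/(33 − 39) = 4, so Qs = 4P − 92.
Without the subsidy, 156 − 4P = 4P − 92 gives 8P = 248, so P* = 31 and Q* = 32.
With a per-unit subsidy paid to sellers, each receives P + 25 per unit sold, so supply becomes Qs = 4(P + 25) − 92.
Solving gives Q = 82 with buyers paying 18.5 and sellers receiving 43.5 (the 25 wedge).
Quantity rises by |ΔQ| = |32 − 82| = 50.
DWL = ½ · t · |ΔQ| = ½ · 25 · 50 = 625.

Deadweight loss = 625 million.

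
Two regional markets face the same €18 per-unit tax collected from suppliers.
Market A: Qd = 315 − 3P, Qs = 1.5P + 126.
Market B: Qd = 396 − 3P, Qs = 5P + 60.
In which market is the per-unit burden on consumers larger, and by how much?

Market A: pre-tax P* = €42, Q* = 189; post-tax Q = 171; per-unit burden on consumers = €6.
Market B: pre-tax P* = €42, Q* = 270; post-tax Q = 236.25; per-unit burden on consumers = €11.25.
Difference: €6 vs €11.25 → market B is larger by €5.25.

Market B, by €5.25.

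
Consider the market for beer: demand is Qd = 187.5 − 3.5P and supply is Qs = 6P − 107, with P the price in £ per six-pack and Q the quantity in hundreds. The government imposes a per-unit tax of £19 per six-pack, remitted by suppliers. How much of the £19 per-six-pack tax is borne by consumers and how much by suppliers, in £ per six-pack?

Consumers bear £12 per six-pack; suppliers bear £7 per six-pack.

Before the tax: set 187.5 − 3.5P = 6P − 107 → P* = £31, Q* = 79.
With the tax collected from suppliers, supply shifts: Qs = 6(P − 19) − 107.
Solving gives Q = 37 with consumers paying £43 and suppliers receiving £24 (the £19 wedge).
Burden on consumers: £12; on suppliers: £7. (They sum to £19.)
The less price-elastic side of the market bears the larger share of a per-unit tax.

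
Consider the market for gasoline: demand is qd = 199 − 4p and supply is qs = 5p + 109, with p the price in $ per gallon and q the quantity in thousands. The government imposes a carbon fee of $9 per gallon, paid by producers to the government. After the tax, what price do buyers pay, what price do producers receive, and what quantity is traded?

Before the tax: set 199 − 4p = 5p + 109 → p* = $10, q* = 159.
With the tax collected from producers, supply shifts: qs = 5(p − 9) + 109.
New equilibrium: buyers pay $15, producers receive $6, q = 139. (Wedge: pb − ps = 9.)

Buyers pay $15; producers receive $6; quantity = 139.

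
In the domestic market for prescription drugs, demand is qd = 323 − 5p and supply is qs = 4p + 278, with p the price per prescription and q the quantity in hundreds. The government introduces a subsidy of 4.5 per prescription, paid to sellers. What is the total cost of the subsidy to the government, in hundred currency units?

Without the subsidy, 323 − 5p = 4p + 278 gives 9p = 45, so p* = 5 and q* = 298.
With a per-unit subsidy paid to sellers, each receives p + 4.5 per unit sold, so supply becomes qs = 4(p + 4.5) + 278.
Solving gives q = 308 with consumers paying 3 and sellers receiving 7.5 (the 4.5 wedge).
Outlay = t · Q = 4.5 · 308 = 1386.

Government outlay = 1386 hundred.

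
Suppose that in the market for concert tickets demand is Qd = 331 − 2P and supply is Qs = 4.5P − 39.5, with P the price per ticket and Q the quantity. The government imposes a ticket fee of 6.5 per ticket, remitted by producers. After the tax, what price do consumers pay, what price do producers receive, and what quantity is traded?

Without the tax, 331 − 2P = 4.5P − 39.5 gives 6.5P = 370.5, so P* = 57 and Q* = 217.
With the tax collected from producers, supply shifts: Qs = 4.5(P − 6.5) − 39.5.
Solving gives Q = 208 with consumers paying 61.5 and producers receiving 55 (the 6.5 wedge).
The less price-elastic side of the market bears the larger share of a per-unit tax.

Consumers pay 61.5; producers receive 55; quantity = 208.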